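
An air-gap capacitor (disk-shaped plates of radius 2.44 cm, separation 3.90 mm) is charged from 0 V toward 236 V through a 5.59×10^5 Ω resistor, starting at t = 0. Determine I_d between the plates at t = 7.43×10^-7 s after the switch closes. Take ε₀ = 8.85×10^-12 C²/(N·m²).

3.09×10^-4 A

C = ε₀A/d = (8.85×10^-12)(1.870×10^-3)/(3.90×10^-3) = 4.243×10^-12 F, so τ = RC = 2.372×10^-6 s.
The conduction current is I(t) = (V₀/R) e^(−t/τ), and the displacement current between the plates equals it.
t/τ = 0.3132; I_d = (236/5.59×10^5) · e^(−0.3132) = (4.222×10^-4)(0.7311) = 3.09×10^-4 A.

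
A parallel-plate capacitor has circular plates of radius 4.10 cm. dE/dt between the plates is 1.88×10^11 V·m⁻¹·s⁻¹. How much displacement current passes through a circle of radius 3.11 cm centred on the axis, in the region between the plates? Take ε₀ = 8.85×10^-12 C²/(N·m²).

5.06×10^-3 A

I_d = ε₀ dΦ_E/dt = ε₀ πR² (dE/dt) = (8.85×10^-12)(5.281×10^-3)(1.88×10^11) = 8.787×10^-3 A through the full plate area.
Through an area πr² the displacement current is I_d·(πr²/πR²) = I_d (r/R)² = 5.06×10^-3 A.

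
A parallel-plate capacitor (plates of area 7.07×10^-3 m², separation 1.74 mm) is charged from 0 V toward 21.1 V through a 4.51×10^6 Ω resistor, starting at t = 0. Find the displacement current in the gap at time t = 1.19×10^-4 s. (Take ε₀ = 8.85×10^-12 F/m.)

C = ε₀A/d = (8.85×10^-12)(7.07×10^-3)/(1.74×10^-3) = 3.596×10^-11 F and τ = RC = 1.622×10^-4 s. I_d in the gap equals the RC charging current.
I_d(t) = (V₀/R) e^(−t/τ) = 4.678×10^-6 · e^(−0.7337) = 2.25×10^-6 A.

2.25×10^-6 A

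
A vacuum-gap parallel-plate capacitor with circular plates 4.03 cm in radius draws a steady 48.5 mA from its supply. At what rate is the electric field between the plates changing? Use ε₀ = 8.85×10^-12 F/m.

By continuity, I_d in the gap equals the 48.5 mA flowing in the wire.
Then dE/dt = I_d/(ε₀A) = 1.07×10^12 V/(m·s).

1.07×10^12 V/(m·s)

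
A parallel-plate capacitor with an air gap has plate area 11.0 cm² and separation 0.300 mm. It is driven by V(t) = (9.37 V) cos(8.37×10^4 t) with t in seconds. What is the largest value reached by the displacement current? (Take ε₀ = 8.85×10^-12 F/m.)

(dE/dt)_max = V₀ω/d = 2.614×10^9 V/(m·s); ω = 8.37×10^4 rad/s.
I_d,max = ε₀ A (dE/dt)_max = (8.85×10^-12)(1.10×10^-3)(2.614×10^9) = 2.54×10^-5 A.

2.54×10^-5 A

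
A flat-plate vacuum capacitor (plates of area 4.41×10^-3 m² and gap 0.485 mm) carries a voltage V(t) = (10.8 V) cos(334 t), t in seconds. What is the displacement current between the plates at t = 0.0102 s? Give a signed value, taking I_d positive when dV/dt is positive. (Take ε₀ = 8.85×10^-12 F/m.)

7.61×10^-8 A

C = ε₀A/d = (8.85×10^-12)(4.41×10^-3)/(4.85×10^-4) = 8.047×10^-11 F. dV/dt = V₀ω·−sin(ωt); at ωt = 3.4068 rad this factor is 0.2621.
I_d = C dV/dt = (8.047×10^-11)(10.8)(334)(0.2621) = 7.61×10^-8 A.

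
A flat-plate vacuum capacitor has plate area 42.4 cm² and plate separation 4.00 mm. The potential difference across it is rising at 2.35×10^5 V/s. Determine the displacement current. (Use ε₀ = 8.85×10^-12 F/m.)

2.20×10^-6 A

E = V/d so dE/dt = (dV/dt)/d = 5.875×10^7 V/(m·s), and I_d = ε₀ A dE/dt = (8.85×10^-12)(4.24×10^-3)(5.875×10^7) = 2.20×10^-6 A.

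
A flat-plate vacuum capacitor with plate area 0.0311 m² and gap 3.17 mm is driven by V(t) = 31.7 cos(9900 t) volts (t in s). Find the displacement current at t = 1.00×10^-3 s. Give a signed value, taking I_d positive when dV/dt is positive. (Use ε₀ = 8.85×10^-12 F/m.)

1.25×10^-5 A

dV/dt = (31.7)(9900)·−sin(9.9) = 1.436×10^5 V/s.
I_d = C dV/dt with C = ε₀A/d = (8.85×10^-12)(0.0311)/(3.17×10^-3) = 8.682×10^-11 F, so I_d = (8.682×10^-11)(1.436×10^5) = 1.25×10^-5 A.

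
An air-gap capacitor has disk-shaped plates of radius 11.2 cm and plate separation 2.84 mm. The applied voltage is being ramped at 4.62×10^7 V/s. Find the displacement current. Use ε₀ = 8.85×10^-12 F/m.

E = V/d so dE/dt = (dV/dt)/d = 1.627×10^10 V/(m·s), and I_d = ε₀ A dE/dt = (8.85×10^-12)(0.03941)(1.627×10^10) = 5.67×10^-3 A.

5.67×10^-3 A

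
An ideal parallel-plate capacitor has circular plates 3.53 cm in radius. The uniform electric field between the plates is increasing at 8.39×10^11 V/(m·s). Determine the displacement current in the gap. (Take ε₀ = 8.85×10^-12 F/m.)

I_d = ε₀ A (dE/dt) = (8.85×10^-12)(3.915×10^-3 m²)(8.39×10^11) = 0.0291 A.

0.0291 A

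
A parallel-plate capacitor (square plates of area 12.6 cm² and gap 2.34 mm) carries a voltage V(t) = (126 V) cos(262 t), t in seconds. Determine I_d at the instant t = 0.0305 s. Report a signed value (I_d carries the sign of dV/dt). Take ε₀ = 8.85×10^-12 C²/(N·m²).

dV/dt = (126)(262)·−sin(7.991) = -3.270×10^4 V/s.
I_d = C dV/dt with C = ε₀A/d = (8.85×10^-12)(1.26×10^-3)/(2.34×10^-3) = 4.765×10^-12 F, so I_d = (4.765×10^-12)(-3.270×10^4) = -1.56×10^-7 A.

-1.56×10^-7 A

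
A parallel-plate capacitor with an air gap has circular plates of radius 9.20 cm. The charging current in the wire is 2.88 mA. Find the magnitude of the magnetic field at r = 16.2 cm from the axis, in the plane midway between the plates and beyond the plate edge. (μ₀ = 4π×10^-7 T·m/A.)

No conduction current crosses the gap, so I_d there equals the 2.88×10^-3 A in the leads.
For r ≥ R the full I_d is enclosed: B = μ₀ I_d/(2πr) = (4π×10^-7)(2.88×10^-3)/(2π·0.162) = 3.56×10^-9 T.

3.56×10^-9 T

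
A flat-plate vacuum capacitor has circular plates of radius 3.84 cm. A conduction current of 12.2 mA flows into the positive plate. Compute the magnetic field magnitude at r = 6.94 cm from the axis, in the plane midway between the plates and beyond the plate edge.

Between the plates the displacement current equals the wire current: I_d = 12.2 mA = 0.0122 A.
Outside the plates the loop encloses all of I_d, so B·2πr = μ₀ I_d and B = 3.52×10^-8 T.

3.52×10^-8 T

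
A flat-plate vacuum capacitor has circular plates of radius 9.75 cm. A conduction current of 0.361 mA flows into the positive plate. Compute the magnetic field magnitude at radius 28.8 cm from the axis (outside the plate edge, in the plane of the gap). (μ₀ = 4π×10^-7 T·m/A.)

No conduction current crosses the gap, so I_d there equals the 3.61×10^-4 A in the leads.
Outside the plates the loop encloses all of I_d, so B·2πr = μ₀ I_d and B = 2.51×10^-10 T.

2.51×10^-10 T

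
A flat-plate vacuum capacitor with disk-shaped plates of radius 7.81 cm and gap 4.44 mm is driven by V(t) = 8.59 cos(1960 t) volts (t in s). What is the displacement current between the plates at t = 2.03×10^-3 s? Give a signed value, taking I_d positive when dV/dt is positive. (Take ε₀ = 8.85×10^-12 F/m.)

4.78×10^-7 A

dV/dt = (8.59)(1960)·−sin(3.9788) = 1.251×10^4 V/s.
I_d = C dV/dt with C = ε₀A/d = (8.85×10^-12)(0.01916)/(4.44×10^-3) = 3.819×10^-11 F, so I_d = (3.819×10^-11)(1.251×10^4) = 4.78×10^-7 A.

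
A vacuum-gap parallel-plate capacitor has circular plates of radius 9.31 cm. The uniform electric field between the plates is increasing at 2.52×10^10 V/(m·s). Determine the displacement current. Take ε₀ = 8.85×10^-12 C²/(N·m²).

6.07×10^-3 A

With a uniform field, Φ_E = EA, so I_d = ε₀ A dE/dt = 6.07×10^-3 A.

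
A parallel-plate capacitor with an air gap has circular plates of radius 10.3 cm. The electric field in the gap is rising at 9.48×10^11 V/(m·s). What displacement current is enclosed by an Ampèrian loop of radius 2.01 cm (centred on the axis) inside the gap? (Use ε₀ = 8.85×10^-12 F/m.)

0.0106 A

Through the whole plate area (πR² = 0.03333 m²), I_d = ε₀ πR² dE/dt = 0.2796 A.
The field is uniform, so I_d,enc = I_d (r/R)² = (0.2796)(2.01/10.3)² = 0.0106 A.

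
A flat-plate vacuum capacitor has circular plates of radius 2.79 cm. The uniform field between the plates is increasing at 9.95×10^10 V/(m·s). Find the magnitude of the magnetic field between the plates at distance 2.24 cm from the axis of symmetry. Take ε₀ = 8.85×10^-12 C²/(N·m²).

1.24×10^-8 T

Total displacement current: I_d = ε₀(πR²)(dE/dt) = (8.85×10^-12)(2.445×10^-3)(9.95×10^10) = 2.153×10^-3 A.
∮B·dl = μ₀ I_d,enc with I_d,enc = I_d r²/R² = 1.388×10^-3 A; so B = μ₀ I_d,enc/(2πr) = 1.24×10^-8 T.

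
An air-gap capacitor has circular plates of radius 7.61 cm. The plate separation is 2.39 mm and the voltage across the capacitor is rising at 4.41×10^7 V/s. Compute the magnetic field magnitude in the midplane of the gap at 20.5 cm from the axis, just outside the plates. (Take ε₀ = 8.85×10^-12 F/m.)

2.90×10^-9 T

With E = V/d, dE/dt = 1.845×10^10 V/(m·s) and πR² = 0.01819 m², giving I_d = ε₀ πR² dE/dt = 2.970×10^-3 A.
Outside the plates the loop encloses all of I_d, so B·2πr = μ₀ I_d and B = 2.90×10^-9 T.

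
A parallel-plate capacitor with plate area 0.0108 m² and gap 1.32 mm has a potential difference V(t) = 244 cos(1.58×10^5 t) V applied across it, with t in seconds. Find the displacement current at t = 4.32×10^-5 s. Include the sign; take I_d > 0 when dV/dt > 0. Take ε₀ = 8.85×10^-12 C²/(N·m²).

-1.44×10^-3 A

C = ε₀A/d = (8.85×10^-12)(0.0108)/(1.32×10^-3) = 7.241×10^-11 F. dV/dt = V₀ω·−sin(ωt); at ωt = 6.8256 rad this factor is -0.5162.
I_d = C dV/dt = (7.241×10^-11)(244)(1.58×10^5)(-0.5162) = -1.44×10^-3 A.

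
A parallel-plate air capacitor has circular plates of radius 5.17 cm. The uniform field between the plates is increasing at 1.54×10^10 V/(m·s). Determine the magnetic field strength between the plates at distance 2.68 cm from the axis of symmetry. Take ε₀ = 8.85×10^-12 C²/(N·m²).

2.29×10^-9 T

I_d = ε₀ dΦ_E/dt = ε₀ πR² (dE/dt) = (8.85×10^-12)(8.397×10^-3)(1.54×10^10) = 1.144×10^-3 A through the full plate area.
∮B·dl = μ₀ I_d,enc with I_d,enc = I_d r²/R² = 3.074×10^-4 A; so B = μ₀ I_d,enc/(2πr) = 2.29×10^-9 T.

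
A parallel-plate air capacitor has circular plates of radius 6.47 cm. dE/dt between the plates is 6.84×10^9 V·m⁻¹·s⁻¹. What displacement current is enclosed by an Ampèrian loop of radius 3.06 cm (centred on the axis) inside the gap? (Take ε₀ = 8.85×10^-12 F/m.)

Through the whole plate area (πR² = 0.01315 m²), I_d = ε₀ πR² dE/dt = 7.960×10^-4 A.
The field is uniform, so I_d,enc = I_d (r/R)² = (7.960×10^-4)(3.06/6.47)² = 1.78×10^-4 A.

1.78×10^-4 A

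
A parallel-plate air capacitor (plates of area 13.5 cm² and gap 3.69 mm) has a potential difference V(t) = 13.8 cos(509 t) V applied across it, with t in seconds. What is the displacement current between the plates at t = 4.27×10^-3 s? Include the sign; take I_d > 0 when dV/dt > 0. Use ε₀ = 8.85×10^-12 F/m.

-1.87×10^-8 A

C = ε₀A/d = (8.85×10^-12)(1.35×10^-3)/(3.69×10^-3) = 3.238×10^-12 F. dV/dt = V₀ω·−sin(ωt); at ωt = 2.17343 rad this factor is -0.8238.
I_d = C dV/dt = (3.238×10^-12)(13.8)(509)(-0.8238) = -1.87×10^-8 A.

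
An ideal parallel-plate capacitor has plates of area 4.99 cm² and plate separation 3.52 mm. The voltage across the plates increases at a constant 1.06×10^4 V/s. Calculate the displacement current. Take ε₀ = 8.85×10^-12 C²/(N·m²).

1.33×10^-8 A

E = V/d so dE/dt = (dV/dt)/d = 3.011×10^6 V/(m·s), and I_d = ε₀ A dE/dt = (8.85×10^-12)(4.99×10^-4)(3.011×10^6) = 1.33×10^-8 A.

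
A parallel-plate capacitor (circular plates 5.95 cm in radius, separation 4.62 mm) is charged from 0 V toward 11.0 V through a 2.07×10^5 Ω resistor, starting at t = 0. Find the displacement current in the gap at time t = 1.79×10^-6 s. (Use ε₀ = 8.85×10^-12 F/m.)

C = ε₀A/d = (8.85×10^-12)(0.01112)/(4.62×10^-3) = 2.130×10^-11 F and τ = RC = 4.409×10^-6 s. I_d in the gap equals the RC charging current.
I_d(t) = (V₀/R) e^(−t/τ) = 5.314×10^-5 · e^(−0.4060) = 3.54×10^-5 A.

3.54×10^-5 A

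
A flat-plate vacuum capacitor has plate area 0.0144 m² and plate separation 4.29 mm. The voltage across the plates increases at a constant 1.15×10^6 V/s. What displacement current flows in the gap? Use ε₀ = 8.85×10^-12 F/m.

3.42×10^-5 A

The displacement current equals the charging current C dV/dt. With C = ε₀A/d = (8.85×10^-12)(0.0144)/(4.29×10^-3) = 2.971×10^-11 F, I_d = (2.971×10^-11)(1.15×10^6) = 3.42×10^-5 A.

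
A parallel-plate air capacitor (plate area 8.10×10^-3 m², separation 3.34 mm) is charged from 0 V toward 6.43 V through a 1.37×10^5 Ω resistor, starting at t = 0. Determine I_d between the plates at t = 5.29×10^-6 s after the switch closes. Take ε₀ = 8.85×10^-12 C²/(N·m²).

7.77×10^-6 A

C = ε₀A/d = (8.85×10^-12)(8.10×10^-3)/(3.34×10^-3) = 2.146×10^-11 F and τ = RC = 2.940×10^-6 s. I_d in the gap equals the RC charging current.
I_d(t) = (V₀/R) e^(−t/τ) = 4.693×10^-5 · e^(−1.799) = 7.77×10^-6 A.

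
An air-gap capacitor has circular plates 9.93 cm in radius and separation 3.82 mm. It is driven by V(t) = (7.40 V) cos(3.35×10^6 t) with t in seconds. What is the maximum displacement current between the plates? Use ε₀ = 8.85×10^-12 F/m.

C = ε₀A/d = (8.85×10^-12)(0.03098)/(3.82×10^-3) = 7.177×10^-11 F; ω = 3.35×10^6 rad/s.
I_d = C dV/dt, so |I_d|_max = C V₀ ω = (7.177×10^-11)(7.40)(3.35×10^6) = 1.78×10^-3 A.

1.78×10^-3 A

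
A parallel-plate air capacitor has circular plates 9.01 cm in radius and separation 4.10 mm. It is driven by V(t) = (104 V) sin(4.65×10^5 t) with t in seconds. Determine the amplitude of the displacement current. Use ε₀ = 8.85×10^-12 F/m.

2.66×10^-3 A

(dE/dt)_max = V₀ω/d = 1.180×10^10 V/(m·s); ω = 4.65×10^5 rad/s.
I_d,max = ε₀ A (dE/dt)_max = (8.85×10^-12)(0.02550)(1.180×10^10) = 2.66×10^-3 A.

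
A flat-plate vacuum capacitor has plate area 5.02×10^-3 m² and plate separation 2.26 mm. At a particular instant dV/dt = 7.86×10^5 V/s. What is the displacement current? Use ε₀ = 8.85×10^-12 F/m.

1.55×10^-5 A

The displacement current equals the charging current C dV/dt. With C = ε₀A/d = (8.85×10^-12)(5.02×10^-3)/(2.26×10^-3) = 1.966×10^-11 F, I_d = (1.966×10^-11)(7.86×10^5) = 1.55×10^-5 A.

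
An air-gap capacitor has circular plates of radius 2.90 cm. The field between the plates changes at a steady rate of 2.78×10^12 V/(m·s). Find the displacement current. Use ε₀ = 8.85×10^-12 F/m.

0.0650 A

The displacement current is ε₀ times dΦ_E/dt = ε₀ A dE/dt = (8.85×10^-12)(2.642×10^-3)(2.78×10^12) = 0.0650 A.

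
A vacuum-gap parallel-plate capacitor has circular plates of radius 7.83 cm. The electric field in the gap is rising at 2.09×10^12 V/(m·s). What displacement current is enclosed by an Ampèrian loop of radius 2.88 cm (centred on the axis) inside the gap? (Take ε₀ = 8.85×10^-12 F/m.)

0.0482 A

Total displacement current: I_d = ε₀(πR²)(dE/dt) = (8.85×10^-12)(0.01926)(2.09×10^12) = 0.3562 A.
Since J_d is uniform, the enclosed fraction is (r/R)² = 0.1353, giving I_d,enc = 0.0482 A.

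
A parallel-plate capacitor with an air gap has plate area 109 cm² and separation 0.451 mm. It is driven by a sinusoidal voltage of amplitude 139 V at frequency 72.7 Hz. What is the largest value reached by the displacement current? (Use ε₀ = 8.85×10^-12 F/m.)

1.36×10^-5 A

(dE/dt)_max = V₀ω/d = 1.408×10^8 V/(m·s); ω = 2πf = 456.8 rad/s.
I_d,max = ε₀ A (dE/dt)_max = (8.85×10^-12)(0.0109)(1.408×10^8) = 1.36×10^-5 A.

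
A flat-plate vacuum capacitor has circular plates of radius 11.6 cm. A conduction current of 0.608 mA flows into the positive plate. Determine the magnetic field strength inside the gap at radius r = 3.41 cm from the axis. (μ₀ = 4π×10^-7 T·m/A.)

3.08×10^-10 T

Between the plates the displacement current equals the wire current: I_d = 0.608 mA = 6.08×10^-4 A.
∮B·dl = μ₀ I_d,enc with I_d,enc = I_d r²/R² = 5.254×10^-5 A; so B = μ₀ I_d,enc/(2πr) = 3.08×10^-10 T.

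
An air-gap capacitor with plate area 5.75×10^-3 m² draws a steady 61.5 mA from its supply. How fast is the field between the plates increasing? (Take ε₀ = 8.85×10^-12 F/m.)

Charge continuity gives I_d = I = 0.0615 A between the plates.
Since I_d = ε₀ A dE/dt, dE/dt = I_d/(ε₀A) = (0.0615)/((8.85×10^-12)(5.75×10^-3)) = 1.21×10^12 V/(m·s).

1.21×10^12 V/(m·s)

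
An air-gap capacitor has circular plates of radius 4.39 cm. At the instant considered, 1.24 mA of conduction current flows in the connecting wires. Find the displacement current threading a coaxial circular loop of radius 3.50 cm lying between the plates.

No conduction current crosses the gap, so I_d there equals the 1.24×10^-3 A in the leads.
Through an area πr² the displacement current is I_d·(πr²/πR²) = I_d (r/R)² = 7.88×10^-4 A.

7.88×10^-4 A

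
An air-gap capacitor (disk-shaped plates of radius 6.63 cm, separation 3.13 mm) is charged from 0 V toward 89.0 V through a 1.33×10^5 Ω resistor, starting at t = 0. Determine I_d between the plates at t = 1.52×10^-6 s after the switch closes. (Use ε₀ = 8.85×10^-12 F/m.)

4.99×10^-4 A

With C = ε₀A/d = (8.85×10^-12)(0.01381)/(3.13×10^-3) = 3.905×10^-11 F, the time constant is τ = RC = 5.194×10^-6 s, so t/τ = 0.2926 and e^(−t/τ) = 0.7463.
I_d = I_cond = (V₀/R) e^(−t/τ) = (6.692×10^-4)(0.7463) = 4.99×10^-4 A.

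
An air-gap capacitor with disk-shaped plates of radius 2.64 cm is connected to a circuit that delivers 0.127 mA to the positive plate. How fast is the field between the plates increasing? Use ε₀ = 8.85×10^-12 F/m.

The displacement current between the plates equals the conduction current, I_d = 0.127 mA.
Then dE/dt = I_d/(ε₀A) = 6.55×10^9 V/(m·s).

6.55×10^9 V/(m·s)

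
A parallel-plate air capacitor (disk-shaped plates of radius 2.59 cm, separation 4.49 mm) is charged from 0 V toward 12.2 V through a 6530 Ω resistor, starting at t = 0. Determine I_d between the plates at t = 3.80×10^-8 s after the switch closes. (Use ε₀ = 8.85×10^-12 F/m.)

C = ε₀A/d = (8.85×10^-12)(2.107×10^-3)/(4.49×10^-3) = 4.153×10^-12 F, so τ = RC = 2.712×10^-8 s.
The conduction current is I(t) = (V₀/R) e^(−t/τ), and the displacement current between the plates equals it.
t/τ = 1.401; I_d = (12.2/6530) · e^(−1.401) = (1.868×10^-3)(0.2464) = 4.60×10^-4 A.

4.60×10^-4 A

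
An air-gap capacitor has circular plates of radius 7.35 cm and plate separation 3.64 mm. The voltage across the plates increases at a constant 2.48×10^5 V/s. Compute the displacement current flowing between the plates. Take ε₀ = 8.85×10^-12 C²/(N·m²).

1.02×10^-5 A

The displacement current equals the charging current C dV/dt. With C = ε₀A/d = (8.85×10^-12)(0.01697)/(3.64×10^-3) = 4.126×10^-11 F, I_d = (4.126×10^-11)(2.48×10^5) = 1.02×10^-5 A.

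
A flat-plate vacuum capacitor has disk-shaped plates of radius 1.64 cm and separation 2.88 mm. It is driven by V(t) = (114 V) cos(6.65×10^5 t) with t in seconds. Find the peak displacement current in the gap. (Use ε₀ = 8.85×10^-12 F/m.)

The displacement current equals the conduction current C dV/dt, which peaks at C V₀ ω.
With C = ε₀A/d = (8.85×10^-12)(8.450×10^-4)/(2.88×10^-3) = 2.597×10^-12 F and ω = 6.65×10^5 rad/s, I_d,max = (2.597×10^-12)(114)(6.65×10^5) = 1.97×10^-4 A.

1.97×10^-4 A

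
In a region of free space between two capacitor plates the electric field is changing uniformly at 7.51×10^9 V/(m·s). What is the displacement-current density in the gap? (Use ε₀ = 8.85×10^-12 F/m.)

The displacement-current density is ε₀ ∂E/∂t = (8.85×10^-12)(7.51×10^9) = 0.0665 A/m².

0.0665 A/m²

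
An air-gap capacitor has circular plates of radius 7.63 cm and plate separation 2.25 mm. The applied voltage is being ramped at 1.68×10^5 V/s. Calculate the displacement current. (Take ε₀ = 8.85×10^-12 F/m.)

C = ε₀A/d = (8.85×10^-12)(0.01829)/(2.25×10^-3) = 7.194×10^-11 F.
I_d = C dV/dt = (7.194×10^-11)(1.68×10^5) = 1.21×10^-5 A.

1.21×10^-5 A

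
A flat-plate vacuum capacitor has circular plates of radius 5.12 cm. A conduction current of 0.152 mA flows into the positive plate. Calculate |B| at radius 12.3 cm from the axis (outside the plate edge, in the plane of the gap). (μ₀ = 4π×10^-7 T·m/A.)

By continuity the displacement current in the gap matches the conduction current: I_d = 1.52×10^-4 A.
Outside the plates the loop encloses all of I_d, so B·2πr = μ₀ I_d and B = 2.47×10^-10 T.

2.47×10^-10 T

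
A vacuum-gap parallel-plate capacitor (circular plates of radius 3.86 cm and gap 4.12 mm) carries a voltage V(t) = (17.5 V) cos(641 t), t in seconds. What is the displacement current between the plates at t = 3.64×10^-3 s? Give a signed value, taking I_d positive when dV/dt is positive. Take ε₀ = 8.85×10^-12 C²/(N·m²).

C = ε₀A/d = (8.85×10^-12)(4.681×10^-3)/(4.12×10^-3) = 1.006×10^-11 F. dV/dt = V₀ω·−sin(ωt); at ωt = 2.33324 rad this factor is -0.7232.
I_d = C dV/dt = (1.006×10^-11)(17.5)(641)(-0.7232) = -8.16×10^-8 A.

-8.16×10^-8 A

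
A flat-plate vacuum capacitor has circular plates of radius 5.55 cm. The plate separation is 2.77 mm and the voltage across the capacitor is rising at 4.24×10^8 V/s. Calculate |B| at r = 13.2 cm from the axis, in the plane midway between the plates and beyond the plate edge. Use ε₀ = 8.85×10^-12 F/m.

With E = V/d, dE/dt = 1.531×10^11 V/(m·s) and πR² = 9.677×10^-3 m², giving I_d = ε₀ πR² dE/dt = 0.01311 A.
Outside the plates the loop encloses all of I_d, so B·2πr = μ₀ I_d and B = 1.99×10^-8 T.

1.99×10^-8 T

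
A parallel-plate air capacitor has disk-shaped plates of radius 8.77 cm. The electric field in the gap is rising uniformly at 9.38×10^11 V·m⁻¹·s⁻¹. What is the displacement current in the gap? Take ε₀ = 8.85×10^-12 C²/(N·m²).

0.201 A

The displacement current is ε₀ times dΦ_E/dt = ε₀ A dE/dt = (8.85×10^-12)(0.02416)(9.38×10^11) = 0.201 A.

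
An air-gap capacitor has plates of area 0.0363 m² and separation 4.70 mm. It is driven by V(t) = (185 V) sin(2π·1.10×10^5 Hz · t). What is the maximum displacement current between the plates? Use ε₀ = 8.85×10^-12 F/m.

C = ε₀A/d = (8.85×10^-12)(0.0363)/(4.70×10^-3) = 6.835×10^-11 F; ω = 2πf = 6.912×10^5 rad/s.
I_d = C dV/dt, so |I_d|_max = C V₀ ω = (6.835×10^-11)(185)(6.912×10^5) = 8.74×10^-3 A.

8.74×10^-3 A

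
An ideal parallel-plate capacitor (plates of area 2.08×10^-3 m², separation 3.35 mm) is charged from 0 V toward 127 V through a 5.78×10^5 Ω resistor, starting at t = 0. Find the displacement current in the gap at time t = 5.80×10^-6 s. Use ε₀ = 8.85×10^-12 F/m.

3.54×10^-5 A

With C = ε₀A/d = (8.85×10^-12)(2.08×10^-3)/(3.35×10^-3) = 5.495×10^-12 F, the time constant is τ = RC = 3.176×10^-6 s, so t/τ = 1.826 and e^(−t/τ) = 0.1611.
I_d = I_cond = (V₀/R) e^(−t/τ) = (2.197×10^-4)(0.1611) = 3.54×10^-5 A.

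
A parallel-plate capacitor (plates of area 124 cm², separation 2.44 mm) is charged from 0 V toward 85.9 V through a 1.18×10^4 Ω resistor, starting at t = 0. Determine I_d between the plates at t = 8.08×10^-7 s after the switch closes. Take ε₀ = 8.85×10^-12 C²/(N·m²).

With C = ε₀A/d = (8.85×10^-12)(0.0124)/(2.44×10^-3) = 4.498×10^-11 F, the time constant is τ = RC = 5.308×10^-7 s, so t/τ = 1.522 and e^(−t/τ) = 0.2183.
I_d = I_cond = (V₀/R) e^(−t/τ) = (7.280×10^-3)(0.2183) = 1.59×10^-3 A.

1.59×10^-3 A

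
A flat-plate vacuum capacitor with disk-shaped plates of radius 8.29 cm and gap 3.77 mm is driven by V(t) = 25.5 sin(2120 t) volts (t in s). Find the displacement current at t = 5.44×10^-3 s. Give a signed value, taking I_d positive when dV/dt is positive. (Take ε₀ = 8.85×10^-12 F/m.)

1.40×10^-6 A

C = ε₀A/d = (8.85×10^-12)(0.02159)/(3.77×10^-3) = 5.068×10^-11 F. dV/dt = V₀ω·cos(ωt); at ωt = 11.5328 rad this factor is 0.5118.
I_d = C dV/dt = (5.068×10^-11)(25.5)(2120)(0.5118) = 1.40×10^-6 A.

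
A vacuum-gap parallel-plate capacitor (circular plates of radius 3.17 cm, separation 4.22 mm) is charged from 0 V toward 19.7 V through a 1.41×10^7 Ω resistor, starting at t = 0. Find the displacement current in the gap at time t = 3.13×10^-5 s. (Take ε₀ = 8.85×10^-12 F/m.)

C = ε₀A/d = (8.85×10^-12)(3.157×10^-3)/(4.22×10^-3) = 6.621×10^-12 F and τ = RC = 9.336×10^-5 s. I_d in the gap equals the RC charging current.
I_d(t) = (V₀/R) e^(−t/τ) = 1.397×10^-6 · e^(−0.3353) = 9.99×10^-7 A.

9.99×10^-7 A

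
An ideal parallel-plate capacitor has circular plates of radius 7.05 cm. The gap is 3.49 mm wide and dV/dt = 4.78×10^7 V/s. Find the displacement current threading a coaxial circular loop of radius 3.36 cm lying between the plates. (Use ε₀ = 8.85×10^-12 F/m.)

4.30×10^-4 A

I_d = C dV/dt with C = ε₀πR²/d = 3.958×10^-11 F, so I_d = (3.958×10^-11)(4.78×10^7) = 1.892×10^-3 A.
The field is uniform, so I_d,enc = I_d (r/R)² = (1.892×10^-3)(3.36/7.05)² = 4.30×10^-4 A.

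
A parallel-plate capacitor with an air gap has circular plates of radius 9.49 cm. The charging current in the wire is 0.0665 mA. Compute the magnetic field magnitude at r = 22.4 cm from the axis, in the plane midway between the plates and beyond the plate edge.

5.94×10^-11 T

By continuity the displacement current in the gap matches the conduction current: I_d = 6.65×10^-5 A.
With r > R the enclosed displacement current is the full I_d; B = μ₀ I_d / (2πr) = 5.94×10^-11 T.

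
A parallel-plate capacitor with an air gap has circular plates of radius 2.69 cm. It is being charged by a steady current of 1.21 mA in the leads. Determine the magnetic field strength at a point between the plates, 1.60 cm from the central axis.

5.35×10^-9 T

By continuity the displacement current in the gap matches the conduction current: I_d = 1.21×10^-3 A.
∮B·dl = μ₀ I_d,enc with I_d,enc = I_d r²/R² = 4.281×10^-4 A; so B = μ₀ I_d,enc/(2πr) = 5.35×10^-9 T.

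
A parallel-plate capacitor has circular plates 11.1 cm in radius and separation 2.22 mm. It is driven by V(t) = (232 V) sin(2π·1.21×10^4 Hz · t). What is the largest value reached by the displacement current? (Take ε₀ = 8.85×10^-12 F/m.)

(dE/dt)_max = V₀ω/d = 7.945×10^9 V/(m·s); ω = 2πf = 7.603×10^4 rad/s.
I_d,max = ε₀ A (dE/dt)_max = (8.85×10^-12)(0.03871)(7.945×10^9) = 2.72×10^-3 A.

2.72×10^-3 A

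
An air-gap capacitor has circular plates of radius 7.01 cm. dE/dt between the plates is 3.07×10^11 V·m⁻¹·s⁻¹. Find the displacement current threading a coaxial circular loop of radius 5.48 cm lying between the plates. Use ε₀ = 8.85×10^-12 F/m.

0.0256 A

Through the whole plate area (πR² = 0.01544 m²), I_d = ε₀ πR² dE/dt = 0.04195 A.
The field is uniform, so I_d,enc = I_d (r/R)² = (0.04195)(5.48/7.01)² = 0.0256 A.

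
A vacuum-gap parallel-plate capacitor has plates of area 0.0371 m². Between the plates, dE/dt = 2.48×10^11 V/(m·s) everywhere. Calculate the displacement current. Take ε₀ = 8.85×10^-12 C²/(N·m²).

0.0814 A

With a uniform field, Φ_E = EA, so I_d = ε₀ A dE/dt = 0.0814 A.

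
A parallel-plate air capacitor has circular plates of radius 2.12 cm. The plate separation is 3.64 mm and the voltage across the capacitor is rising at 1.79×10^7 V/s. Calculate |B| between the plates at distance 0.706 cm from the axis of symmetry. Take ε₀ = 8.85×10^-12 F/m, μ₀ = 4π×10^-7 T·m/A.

1.93×10^-10 T

I_d = C dV/dt with C = ε₀πR²/d = 3.433×10^-12 F, so I_d = (3.433×10^-12)(1.79×10^7) = 6.145×10^-5 A.
For r < R the Ampère–Maxwell law gives B(2πr) = μ₀ I_d (r²/R²), so B = μ₀ I_d r/(2πR²) = (4π×10^-7)(6.145×10^-5)(7.06×10^-3)/(2π·0.0212²) = 1.93×10^-10 T.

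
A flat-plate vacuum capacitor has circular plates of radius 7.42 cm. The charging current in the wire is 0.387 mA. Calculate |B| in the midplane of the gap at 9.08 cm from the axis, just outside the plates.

By continuity the displacement current in the gap matches the conduction current: I_d = 3.87×10^-4 A.
Outside the plates the loop encloses all of I_d, so B·2πr = μ₀ I_d and B = 8.52×10^-10 T.

8.52×10^-10 T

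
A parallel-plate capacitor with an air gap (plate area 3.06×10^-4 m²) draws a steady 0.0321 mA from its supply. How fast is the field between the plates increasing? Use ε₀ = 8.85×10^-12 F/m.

1.19×10^10 V/(m·s)

By continuity, I_d in the gap equals the 0.0321 mA flowing in the wire.
Since I_d = ε₀ A dE/dt, dE/dt = I_d/(ε₀A) = (3.21×10^-5)/((8.85×10^-12)(3.06×10^-4)) = 1.19×10^10 V/(m·s).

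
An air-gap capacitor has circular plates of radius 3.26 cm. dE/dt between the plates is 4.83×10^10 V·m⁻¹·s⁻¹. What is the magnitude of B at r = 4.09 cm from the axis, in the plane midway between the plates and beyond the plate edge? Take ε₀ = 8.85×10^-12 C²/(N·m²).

6.98×10^-9 T

I_d = ε₀ dΦ_E/dt = ε₀ πR² (dE/dt) = (8.85×10^-12)(3.339×10^-3)(4.83×10^10) = 1.427×10^-3 A through the full plate area.
Outside the plates the loop encloses all of I_d, so B·2πr = μ₀ I_d and B = 6.98×10^-9 T.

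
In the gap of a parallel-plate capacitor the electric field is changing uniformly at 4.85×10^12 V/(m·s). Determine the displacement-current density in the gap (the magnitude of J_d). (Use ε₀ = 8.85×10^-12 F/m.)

The displacement-current density is ε₀ ∂E/∂t = (8.85×10^-12)(4.85×10^12) = 42.9 A/m².

42.9 A/m²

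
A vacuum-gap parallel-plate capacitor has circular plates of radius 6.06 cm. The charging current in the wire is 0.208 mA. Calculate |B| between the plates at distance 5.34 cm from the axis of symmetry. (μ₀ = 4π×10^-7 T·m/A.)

By continuity the displacement current in the gap matches the conduction current: I_d = 2.08×10^-4 A.
For r < R the Ampère–Maxwell law gives B(2πr) = μ₀ I_d (r²/R²), so B = μ₀ I_d r/(2πR²) = (4π×10^-7)(2.08×10^-4)(0.0534)/(2π·0.0606²) = 6.05×10^-10 T.

6.05×10^-10 T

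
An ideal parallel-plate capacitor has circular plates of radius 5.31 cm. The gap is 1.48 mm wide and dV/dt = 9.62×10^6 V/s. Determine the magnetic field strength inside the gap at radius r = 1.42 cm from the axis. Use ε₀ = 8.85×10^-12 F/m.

5.13×10^-10 T

With E = V/d, dE/dt = 6.500×10^9 V/(m·s) and πR² = 8.858×10^-3 m², giving I_d = ε₀ πR² dE/dt = 5.096×10^-4 A.
An Ampèrian loop of radius r encloses a fraction (r/R)² of I_d. Then B·2πr = μ₀ I_d (r/R)², giving B = μ₀ I_d r/(2πR²) = 5.13×10^-10 T.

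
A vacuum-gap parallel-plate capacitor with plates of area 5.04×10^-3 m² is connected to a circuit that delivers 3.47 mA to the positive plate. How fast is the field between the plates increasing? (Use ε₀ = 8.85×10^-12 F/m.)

7.78×10^10 V/(m·s)

The displacement current between the plates equals the conduction current, I_d = 3.47 mA.
Then dE/dt = I_d/(ε₀A) = 7.78×10^10 V/(m·s).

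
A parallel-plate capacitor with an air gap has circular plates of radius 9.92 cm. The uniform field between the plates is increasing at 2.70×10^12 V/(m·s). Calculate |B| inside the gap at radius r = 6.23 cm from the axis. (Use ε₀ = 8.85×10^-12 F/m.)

Total displacement current: I_d = ε₀(πR²)(dE/dt) = (8.85×10^-12)(0.03092)(2.70×10^12) = 0.7388 A.
For r < R the Ampère–Maxwell law gives B(2πr) = μ₀ I_d (r²/R²), so B = μ₀ I_d r/(2πR²) = (4π×10^-7)(0.7388)(0.0623)/(2π·0.0992²) = 9.35×10^-7 T.

9.35×10^-7 T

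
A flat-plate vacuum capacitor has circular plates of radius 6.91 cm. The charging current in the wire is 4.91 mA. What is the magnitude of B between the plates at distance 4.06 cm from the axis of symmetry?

By continuity the displacement current in the gap matches the conduction current: I_d = 4.91×10^-3 A.
∮B·dl = μ₀ I_d,enc with I_d,enc = I_d r²/R² = 1.695×10^-3 A; so B = μ₀ I_d,enc/(2πr) = 8.35×10^-9 T.

8.35×10^-9 T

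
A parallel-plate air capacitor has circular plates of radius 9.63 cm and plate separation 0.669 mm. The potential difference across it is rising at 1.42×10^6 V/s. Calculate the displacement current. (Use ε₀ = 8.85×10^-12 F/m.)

The field between the plates is E = V/d, so dE/dt = (1.42×10^6)/(6.69×10^-4 m) = 2.123×10^9 V/(m·s).
I_d = ε₀ A (dE/dt) = (8.85×10^-12)(0.02913)(2.123×10^9) = 5.47×10^-4 A.

5.47×10^-4 A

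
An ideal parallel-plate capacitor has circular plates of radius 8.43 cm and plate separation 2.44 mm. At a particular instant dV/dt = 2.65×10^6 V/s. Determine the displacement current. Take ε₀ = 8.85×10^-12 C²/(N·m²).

2.15×10^-4 A

The field between the plates is E = V/d, so dE/dt = (2.65×10^6)/(2.44×10^-3 m) = 1.086×10^9 V/(m·s).
I_d = ε₀ A (dE/dt) = (8.85×10^-12)(0.02233)(1.086×10^9) = 2.15×10^-4 A.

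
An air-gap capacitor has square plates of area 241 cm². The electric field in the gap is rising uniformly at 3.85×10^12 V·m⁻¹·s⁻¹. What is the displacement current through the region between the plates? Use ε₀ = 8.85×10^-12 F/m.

I_d = ε₀ A (dE/dt) = (8.85×10^-12)(0.0241 m²)(3.85×10^12) = 0.821 A.

0.821 A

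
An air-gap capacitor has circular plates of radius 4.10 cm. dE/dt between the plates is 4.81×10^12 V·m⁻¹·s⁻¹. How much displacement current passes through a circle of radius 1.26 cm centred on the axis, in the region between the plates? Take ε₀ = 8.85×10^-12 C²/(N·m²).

Through the whole plate area (πR² = 5.281×10^-3 m²), I_d = ε₀ πR² dE/dt = 0.2248 A.
The field is uniform, so I_d,enc = I_d (r/R)² = (0.2248)(1.26/4.10)² = 0.0212 A.

0.0212 A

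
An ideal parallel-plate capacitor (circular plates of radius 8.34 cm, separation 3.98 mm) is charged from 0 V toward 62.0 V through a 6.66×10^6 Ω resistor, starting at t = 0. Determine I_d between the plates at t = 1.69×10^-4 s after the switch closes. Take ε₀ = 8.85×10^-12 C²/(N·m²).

5.52×10^-6 A

C = ε₀A/d = (8.85×10^-12)(0.02185)/(3.98×10^-3) = 4.859×10^-11 F and τ = RC = 3.236×10^-4 s. I_d in the gap equals the RC charging current.
I_d(t) = (V₀/R) e^(−t/τ) = 9.309×10^-6 · e^(−0.5222) = 5.52×10^-6 A.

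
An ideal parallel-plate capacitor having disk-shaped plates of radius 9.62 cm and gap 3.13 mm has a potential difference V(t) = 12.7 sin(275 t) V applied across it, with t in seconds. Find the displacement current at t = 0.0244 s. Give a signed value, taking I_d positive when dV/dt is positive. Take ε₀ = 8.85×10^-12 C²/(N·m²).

2.61×10^-7 A

dE/dt = (V₀ω/d)·cos(ωt) with ωt = 6.71 rad: (12.7)(275)(0.9103)/(3.13×10^-3) = 1.016×10^6 V/(m·s).
I_d = ε₀ A dE/dt = (8.85×10^-12)(0.02907)(1.016×10^6) = 2.61×10^-7 A.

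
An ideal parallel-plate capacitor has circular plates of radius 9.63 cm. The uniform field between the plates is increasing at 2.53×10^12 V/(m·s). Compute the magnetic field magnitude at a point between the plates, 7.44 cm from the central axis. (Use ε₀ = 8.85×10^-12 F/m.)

1.05×10^-6 T

Through the whole plate area (πR² = 0.02913 m²), I_d = ε₀ πR² dE/dt = 0.6522 A.
An Ampèrian loop of radius r encloses a fraction (r/R)² of I_d. Then B·2πr = μ₀ I_d (r/R)², giving B = μ₀ I_d r/(2πR²) = 1.05×10^-6 T.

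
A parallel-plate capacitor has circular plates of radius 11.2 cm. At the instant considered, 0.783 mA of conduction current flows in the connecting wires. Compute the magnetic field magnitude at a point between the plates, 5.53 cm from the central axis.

By continuity the displacement current in the gap matches the conduction current: I_d = 7.83×10^-4 A.
∮B·dl = μ₀ I_d,enc with I_d,enc = I_d r²/R² = 1.909×10^-4 A; so B = μ₀ I_d,enc/(2πr) = 6.90×10^-10 T.

6.90×10^-10 T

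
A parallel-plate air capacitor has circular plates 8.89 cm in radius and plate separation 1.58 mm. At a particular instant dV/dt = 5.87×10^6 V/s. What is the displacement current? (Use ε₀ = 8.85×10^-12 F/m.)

8.16×10^-4 A

The field between the plates is E = V/d, so dE/dt = (5.87×10^6)/(1.58×10^-3 m) = 3.715×10^9 V/(m·s).
I_d = ε₀ A (dE/dt) = (8.85×10^-12)(0.02483)(3.715×10^9) = 8.16×10^-4 A.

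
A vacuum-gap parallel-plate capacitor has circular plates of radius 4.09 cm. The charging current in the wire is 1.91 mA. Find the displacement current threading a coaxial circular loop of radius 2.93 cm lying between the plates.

No conduction current crosses the gap, so I_d there equals the 1.91×10^-3 A in the leads.
Through an area πr² the displacement current is I_d·(πr²/πR²) = I_d (r/R)² = 9.80×10^-4 A.

9.80×10^-4 A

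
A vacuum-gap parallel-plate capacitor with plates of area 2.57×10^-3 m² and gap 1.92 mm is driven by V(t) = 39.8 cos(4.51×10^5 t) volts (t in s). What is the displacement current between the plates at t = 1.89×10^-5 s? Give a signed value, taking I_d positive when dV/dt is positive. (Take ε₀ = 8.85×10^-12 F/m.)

-1.67×10^-4 A

dE/dt = (V₀ω/d)·−sin(ωt) with ωt = 8.5239 rad: (39.8)(4.51×10^5)(-0.7839)/(1.92×10^-3) = -7.329×10^9 V/(m·s).
I_d = ε₀ A dE/dt = (8.85×10^-12)(2.57×10^-3)(-7.329×10^9) = -1.67×10^-4 A.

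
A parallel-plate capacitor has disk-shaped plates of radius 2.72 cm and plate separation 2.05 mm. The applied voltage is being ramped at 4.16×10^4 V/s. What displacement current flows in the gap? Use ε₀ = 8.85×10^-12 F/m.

4.17×10^-7 A

E = V/d so dE/dt = (dV/dt)/d = 2.029×10^7 V/(m·s), and I_d = ε₀ A dE/dt = (8.85×10^-12)(2.324×10^-3)(2.029×10^7) = 4.17×10^-7 A.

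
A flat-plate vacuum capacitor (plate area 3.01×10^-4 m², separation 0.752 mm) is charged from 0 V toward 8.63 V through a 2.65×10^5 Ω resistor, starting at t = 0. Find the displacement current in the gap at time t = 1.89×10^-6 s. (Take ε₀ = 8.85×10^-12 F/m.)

With C = ε₀A/d = (8.85×10^-12)(3.01×10^-4)/(7.52×10^-4) = 3.542×10^-12 F, the time constant is τ = RC = 9.386×10^-7 s, so t/τ = 2.014 and e^(−t/τ) = 0.1335.
I_d = I_cond = (V₀/R) e^(−t/τ) = (3.257×10^-5)(0.1335) = 4.35×10^-6 A.

4.35×10^-6 A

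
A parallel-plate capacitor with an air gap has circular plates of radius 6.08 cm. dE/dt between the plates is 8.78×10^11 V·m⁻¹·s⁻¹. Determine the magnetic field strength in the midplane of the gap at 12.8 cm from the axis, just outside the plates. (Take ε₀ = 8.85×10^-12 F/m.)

I_d = ε₀ dΦ_E/dt = ε₀ πR² (dE/dt) = (8.85×10^-12)(0.01161)(8.78×10^11) = 0.09021 A through the full plate area.
With r > R the enclosed displacement current is the full I_d; B = μ₀ I_d / (2πr) = 1.41×10^-7 T.

1.41×10^-7 T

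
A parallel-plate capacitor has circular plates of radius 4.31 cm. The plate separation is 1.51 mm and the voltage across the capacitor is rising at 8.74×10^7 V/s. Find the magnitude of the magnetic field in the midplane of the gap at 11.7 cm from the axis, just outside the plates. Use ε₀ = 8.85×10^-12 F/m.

I_d = C dV/dt with C = ε₀πR²/d = 3.420×10^-11 F, so I_d = (3.420×10^-11)(8.74×10^7) = 2.989×10^-3 A.
With r > R the enclosed displacement current is the full I_d; B = μ₀ I_d / (2πr) = 5.11×10^-9 T.

5.11×10^-9 T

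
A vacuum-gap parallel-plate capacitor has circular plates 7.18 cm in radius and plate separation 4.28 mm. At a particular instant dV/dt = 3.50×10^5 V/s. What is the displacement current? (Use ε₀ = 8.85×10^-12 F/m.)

C = ε₀A/d = (8.85×10^-12)(0.01620)/(4.28×10^-3) = 3.350×10^-11 F.
I_d = C dV/dt = (3.350×10^-11)(3.50×10^5) = 1.17×10^-5 A.

1.17×10^-5 A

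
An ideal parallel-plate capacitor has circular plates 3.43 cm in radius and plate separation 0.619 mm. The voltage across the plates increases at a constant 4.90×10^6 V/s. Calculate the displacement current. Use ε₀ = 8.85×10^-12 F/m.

2.59×10^-4 A

E = V/d so dE/dt = (dV/dt)/d = 7.916×10^9 V/(m·s), and I_d = ε₀ A dE/dt = (8.85×10^-12)(3.696×10^-3)(7.916×10^9) = 2.59×10^-4 A.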